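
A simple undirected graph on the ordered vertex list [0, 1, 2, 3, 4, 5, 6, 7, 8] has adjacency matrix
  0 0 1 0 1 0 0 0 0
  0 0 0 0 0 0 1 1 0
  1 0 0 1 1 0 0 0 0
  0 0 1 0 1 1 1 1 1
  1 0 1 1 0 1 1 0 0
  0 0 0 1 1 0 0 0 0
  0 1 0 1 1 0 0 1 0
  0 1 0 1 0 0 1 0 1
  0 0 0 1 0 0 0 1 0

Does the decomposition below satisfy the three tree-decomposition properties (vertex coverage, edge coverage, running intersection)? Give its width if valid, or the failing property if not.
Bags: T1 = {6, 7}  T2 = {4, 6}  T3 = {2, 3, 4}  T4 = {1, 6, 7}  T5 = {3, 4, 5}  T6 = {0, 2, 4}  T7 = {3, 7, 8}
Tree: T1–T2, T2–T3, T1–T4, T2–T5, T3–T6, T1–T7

A tree decomposition must satisfy three properties: every vertex lies in some bag; for every edge, both endpoints lie together in some bag; and for every vertex, the bags containing it form a connected subtree. Here edge (3,6) lies in no bag, so the decomposition is invalid.

No — edge (3,6) lies in no bag.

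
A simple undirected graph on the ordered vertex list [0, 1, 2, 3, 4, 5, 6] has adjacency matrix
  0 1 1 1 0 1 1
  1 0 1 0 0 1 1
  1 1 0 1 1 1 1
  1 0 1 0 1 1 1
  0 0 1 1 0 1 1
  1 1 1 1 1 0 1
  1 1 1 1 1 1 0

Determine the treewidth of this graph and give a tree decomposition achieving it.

The largest bag has 5 vertices, giving width 4; this decomposition certifies tw(G) ≤ 4. On the other hand G contains the 5-clique {0, 1, 2, 5, 6}. A clique must lie in a single bag of any decomposition, so no decomposition can have width below 4. Combining the bounds, tw(G) = 4.

Treewidth 4.
One optimal decomposition is:
Bags: B1 = {0, 1, 2, 5, 6}  B2 = {0, 2, 3, 5, 6}  B3 = {2, 3, 4, 5, 6}
Tree: B1–B2, B2–B3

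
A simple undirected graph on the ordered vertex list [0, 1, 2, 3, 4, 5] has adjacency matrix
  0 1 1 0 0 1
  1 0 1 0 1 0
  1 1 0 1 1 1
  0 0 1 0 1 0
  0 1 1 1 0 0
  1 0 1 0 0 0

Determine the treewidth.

A width-2 tree decomposition is:
Bags: B1 = {1, 2, 4}  B2 = {0, 1, 2}  B3 = {2, 3, 4}  B4 = {0, 2, 5}
Tree: B1–B2, B1–B3, B2–B4
Each bag holds 3 vertices, so the decomposition has width 2, which upper-bounds the treewidth. For the lower bound, the 3 vertices {0, 1, 2} are pairwise adjacent, and any tree decomposition puts a clique entirely inside one bag — forcing width ≥ 2. Hence tw(G) = 2 exactly.

2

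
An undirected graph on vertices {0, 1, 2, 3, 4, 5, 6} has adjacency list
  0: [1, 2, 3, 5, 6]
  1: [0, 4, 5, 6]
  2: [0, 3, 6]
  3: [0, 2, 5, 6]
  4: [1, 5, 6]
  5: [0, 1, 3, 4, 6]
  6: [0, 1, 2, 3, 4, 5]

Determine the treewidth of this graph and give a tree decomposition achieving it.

Each bag holds 4 vertices, so the decomposition has width 3, which upper-bounds the treewidth. On the other hand G contains the 4-clique {0, 1, 5, 6}. A clique must lie in a single bag of any decomposition, so no decomposition can have width below 3. The upper and lower bounds meet at 3, so that is the treewidth.

Treewidth 3.
Bags: B1 = {0, 2, 3, 6}  B2 = {0, 3, 5, 6}  B3 = {0, 1, 5, 6}  B4 = {1, 4, 5, 6}
Tree: B1–B2, B2–B3, B3–B4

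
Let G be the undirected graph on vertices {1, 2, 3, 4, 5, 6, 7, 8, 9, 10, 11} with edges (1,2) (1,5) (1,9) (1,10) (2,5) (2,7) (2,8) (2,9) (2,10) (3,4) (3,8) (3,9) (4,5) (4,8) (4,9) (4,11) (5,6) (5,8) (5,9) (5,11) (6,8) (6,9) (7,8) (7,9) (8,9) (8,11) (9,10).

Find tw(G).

3

A width-3 tree decomposition is:
Bags: B1 = {4, 5, 8, 9}  B2 = {2, 5, 8, 9}  B3 = {2, 7, 8, 9}  B4 = {1, 2, 5, 9}  B5 = {4, 5, 8, 11}  B6 = {3, 4, 8, 9}  B7 = {1, 2, 9, 10}  B8 = {5, 6, 8, 9}
Tree: B1–B2, B2–B3, B2–B4, B1–B5, B1–B6, B4–B7, B1–B8
Each bag holds 4 vertices, so the decomposition has width 3, which upper-bounds the treewidth. For the lower bound, the 4 vertices {3, 4, 8, 9} are pairwise adjacent, and any tree decomposition puts a clique entirely inside one bag — forcing width ≥ 3. Hence tw(G) = 3 exactly.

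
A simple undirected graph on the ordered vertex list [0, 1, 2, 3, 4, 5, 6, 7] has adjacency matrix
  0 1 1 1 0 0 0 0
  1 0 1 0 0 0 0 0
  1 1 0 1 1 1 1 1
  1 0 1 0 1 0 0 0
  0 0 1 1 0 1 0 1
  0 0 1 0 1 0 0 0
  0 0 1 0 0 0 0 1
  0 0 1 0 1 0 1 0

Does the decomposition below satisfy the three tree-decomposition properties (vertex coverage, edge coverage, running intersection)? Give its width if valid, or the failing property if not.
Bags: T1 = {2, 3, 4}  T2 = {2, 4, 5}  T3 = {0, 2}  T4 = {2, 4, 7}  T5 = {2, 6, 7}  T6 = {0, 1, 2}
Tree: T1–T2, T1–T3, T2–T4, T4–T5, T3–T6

A tree decomposition must satisfy three properties: every vertex lies in some bag; for every edge, both endpoints lie together in some bag; and for every vertex, the bags containing it form a connected subtree. Here edge (3,0) lies in no bag, so the decomposition is invalid.

No — edge (3,0) lies in no bag.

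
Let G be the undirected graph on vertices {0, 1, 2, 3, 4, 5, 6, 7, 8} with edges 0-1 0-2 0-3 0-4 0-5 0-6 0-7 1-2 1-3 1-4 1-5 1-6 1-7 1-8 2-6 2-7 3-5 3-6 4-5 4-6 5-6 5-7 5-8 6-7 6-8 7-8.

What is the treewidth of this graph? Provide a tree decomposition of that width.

Treewidth 4.
One optimal decomposition is:
Bags: B1 = {0, 1, 4, 5, 6}  B2 = {0, 1, 3, 5, 6}  B3 = {0, 1, 5, 6, 7}  B4 = {0, 1, 2, 6, 7}  B5 = {1, 5, 6, 7, 8}
Tree: B1–B2, B2–B3, B3–B4, B3–B5

The largest bag has 5 vertices, giving width 4; this decomposition certifies tw(G) ≤ 4. Conversely, {0, 1, 2, 6, 7} is a clique of size 5, and the vertices of any clique must share a bag in every tree decomposition; so some bag has ≥ 5 vertices and tw(G) ≥ 4. Hence tw(G) = 4 exactly.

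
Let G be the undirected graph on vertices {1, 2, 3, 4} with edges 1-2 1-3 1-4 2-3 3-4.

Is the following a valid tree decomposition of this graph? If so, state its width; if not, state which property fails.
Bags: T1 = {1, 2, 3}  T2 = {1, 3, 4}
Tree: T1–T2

Yes; width 2.

Checking the three conditions: (i) the bags cover all of {1, 2, 3, 4}; (ii) for each edge, some bag contains both endpoints; (iii) the bags containing any fixed vertex form a subtree. All hold, so the decomposition is valid with width 3 − 1 = 2.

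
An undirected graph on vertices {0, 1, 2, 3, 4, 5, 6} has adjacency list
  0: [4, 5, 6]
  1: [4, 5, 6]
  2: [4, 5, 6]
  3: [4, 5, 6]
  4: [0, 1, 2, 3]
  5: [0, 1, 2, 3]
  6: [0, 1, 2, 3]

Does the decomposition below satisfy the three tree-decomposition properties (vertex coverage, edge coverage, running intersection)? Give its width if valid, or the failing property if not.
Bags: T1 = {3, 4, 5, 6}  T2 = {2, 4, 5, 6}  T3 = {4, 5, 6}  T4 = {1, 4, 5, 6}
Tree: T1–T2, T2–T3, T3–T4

A tree decomposition must satisfy three properties: every vertex lies in some bag; for every edge, both endpoints lie together in some bag; and for every vertex, the bags containing it form a connected subtree. Here vertex 0 appears in no bag, so the decomposition is invalid.

No — vertex 0 appears in no bag.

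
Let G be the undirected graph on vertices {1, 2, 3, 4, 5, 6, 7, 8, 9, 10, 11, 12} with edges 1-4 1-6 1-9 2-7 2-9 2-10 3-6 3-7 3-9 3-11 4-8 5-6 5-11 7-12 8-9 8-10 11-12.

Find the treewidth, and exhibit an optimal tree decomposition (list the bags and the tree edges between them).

Treewidth 3.
One such decomposition:
Bags: B1 = {5, 7, 11, 12}  B2 = {3, 5, 7, 11}  B3 = {3, 5, 6, 7}  B4 = {2, 3, 6, 7}  B5 = {2, 3, 6, 9}  B6 = {1, 2, 6, 9}  B7 = {1, 2, 9, 10}  B8 = {1, 8, 9, 10}  B9 = {1, 4, 8, 10}
Tree: B1–B2, B2–B3, B3–B4, B4–B5, B5–B6, B6–B7, B7–B8, B8–B9

The largest bag has 4 vertices, giving width 3; this decomposition certifies tw(G) ≤ 3. For the lower bound: the 4 vertex sets {5,11,12}, {7}, {3}, {1,2,6,9} are disjoint, each induces a connected subgraph, and every pair is joined by at least one edge of G. Contracting each set to a single vertex therefore yields K_{4} as a minor, and since treewidth is minor-monotone, tw(G) ≥ tw(K_{4}) = 3. The upper and lower bounds meet at 3, so that is the treewidth.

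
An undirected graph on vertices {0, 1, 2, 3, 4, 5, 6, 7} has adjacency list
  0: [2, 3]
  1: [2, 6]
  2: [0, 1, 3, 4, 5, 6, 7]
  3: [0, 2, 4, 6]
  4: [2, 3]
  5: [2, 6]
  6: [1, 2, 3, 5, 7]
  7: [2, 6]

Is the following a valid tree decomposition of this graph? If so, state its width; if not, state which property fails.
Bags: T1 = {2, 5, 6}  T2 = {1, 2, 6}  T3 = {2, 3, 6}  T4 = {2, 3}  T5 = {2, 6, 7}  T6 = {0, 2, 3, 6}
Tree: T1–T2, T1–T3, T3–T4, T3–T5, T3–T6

A tree decomposition must satisfy three properties: every vertex lies in some bag; for every edge, both endpoints lie together in some bag; and for every vertex, the bags containing it form a connected subtree. Here vertex 4 appears in no bag, so the decomposition is invalid.

No — vertex 4 appears in no bag.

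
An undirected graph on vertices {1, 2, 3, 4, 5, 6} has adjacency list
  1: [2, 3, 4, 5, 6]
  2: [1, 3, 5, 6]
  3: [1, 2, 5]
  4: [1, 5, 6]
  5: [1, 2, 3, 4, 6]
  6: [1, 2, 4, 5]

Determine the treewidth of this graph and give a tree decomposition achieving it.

The largest bag has 4 vertices, giving width 3; this decomposition certifies tw(G) ≤ 3. For the lower bound, the 4 vertices {1, 2, 3, 5} are pairwise adjacent, and any tree decomposition puts a clique entirely inside one bag — forcing width ≥ 3. The upper and lower bounds meet at 3, so that is the treewidth.

Treewidth 3.
Bags: B1 = {1, 2, 5, 6}  B2 = {1, 2, 3, 5}  B3 = {1, 4, 5, 6}
Tree: B1–B2, B1–B3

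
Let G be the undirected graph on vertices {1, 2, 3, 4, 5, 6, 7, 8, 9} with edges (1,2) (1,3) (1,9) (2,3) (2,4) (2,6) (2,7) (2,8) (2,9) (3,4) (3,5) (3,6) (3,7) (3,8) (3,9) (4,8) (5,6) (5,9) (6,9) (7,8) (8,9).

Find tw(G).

3

A width-3 tree decomposition is:
Bags: B1 = {1, 2, 3, 9}  B2 = {2, 3, 8, 9}  B3 = {2, 3, 7, 8}  B4 = {2, 3, 4, 8}  B5 = {2, 3, 6, 9}  B6 = {3, 5, 6, 9}
Tree: B1–B2, B2–B3, B3–B4, B1–B5, B5–B6
The largest bag has 4 vertices, giving width 3; this decomposition certifies tw(G) ≤ 3. On the other hand G contains the 4-clique {2, 3, 8, 9}. A clique must lie in a single bag of any decomposition, so no decomposition can have width below 3. The upper and lower bounds meet at 3, so that is the treewidth.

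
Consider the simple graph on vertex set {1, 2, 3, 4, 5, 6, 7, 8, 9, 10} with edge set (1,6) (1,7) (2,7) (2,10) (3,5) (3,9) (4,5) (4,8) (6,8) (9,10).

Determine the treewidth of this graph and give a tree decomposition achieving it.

The largest bag has 3 vertices, giving width 2; this decomposition certifies tw(G) ≤ 2. Since 10–2–7–1–6–8–4–5–3–9–10 is a cycle in G, G is not acyclic. Forests are exactly the graphs of treewidth ≤ 1, so tw(G) ≥ 2. The upper and lower bounds meet at 2, so that is the treewidth.

Treewidth 2.
Bags: B1 = {2, 7, 10}  B2 = {1, 7, 10}  B3 = {1, 6, 10}  B4 = {6, 8, 10}  B5 = {4, 8, 10}  B6 = {4, 5, 10}  B7 = {3, 5, 10}  B8 = {3, 9, 10}
Tree: B1–B2, B2–B3, B3–B4, B4–B5, B5–B6, B6–B7, B7–B8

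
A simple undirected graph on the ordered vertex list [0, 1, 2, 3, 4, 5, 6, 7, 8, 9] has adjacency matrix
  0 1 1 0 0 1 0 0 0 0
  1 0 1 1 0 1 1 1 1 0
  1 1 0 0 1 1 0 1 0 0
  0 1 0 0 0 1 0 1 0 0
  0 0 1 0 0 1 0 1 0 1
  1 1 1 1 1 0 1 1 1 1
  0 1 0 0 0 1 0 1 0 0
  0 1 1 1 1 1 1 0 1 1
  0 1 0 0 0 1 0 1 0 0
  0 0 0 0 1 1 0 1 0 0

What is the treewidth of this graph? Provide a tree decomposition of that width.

Every bag has size at most 4, so the width is 4 − 1 = 3 and tw(G) ≤ 3. Conversely, {0, 1, 2, 5} is a clique of size 4, and the vertices of any clique must share a bag in every tree decomposition; so some bag has ≥ 4 vertices and tw(G) ≥ 3. Combining the bounds, tw(G) = 3.

Treewidth 3.
Bags: B1 = {1, 2, 5, 7}  B2 = {2, 4, 5, 7}  B3 = {1, 5, 7, 8}  B4 = {0, 1, 2, 5}  B5 = {1, 5, 6, 7}  B6 = {4, 5, 7, 9}  B7 = {1, 3, 5, 7}
Tree: B1–B2, B1–B3, B1–B4, B3–B5, B2–B6, B3–B7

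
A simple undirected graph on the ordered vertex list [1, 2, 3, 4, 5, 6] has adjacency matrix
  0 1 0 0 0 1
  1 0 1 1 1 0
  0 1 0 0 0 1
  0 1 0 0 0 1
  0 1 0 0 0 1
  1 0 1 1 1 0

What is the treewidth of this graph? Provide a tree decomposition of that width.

Treewidth 2.
One optimal decomposition is:
Bags: B1 = {2, 3, 6}  B2 = {2, 5, 6}  B3 = {2, 4, 6}  B4 = {1, 2, 6}
Tree: B1–B2, B2–B3, B3–B4

The largest bag has 3 vertices, giving width 2; this decomposition certifies tw(G) ≤ 2. The edges 6–3–2–5–6 form a cycle, so G is not a tree and its treewidth is at least 2. Combining the bounds, tw(G) = 2.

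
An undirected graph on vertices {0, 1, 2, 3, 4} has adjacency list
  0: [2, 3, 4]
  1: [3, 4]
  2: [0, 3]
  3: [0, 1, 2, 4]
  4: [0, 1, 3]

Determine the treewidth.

2

A width-2 tree decomposition is:
Bags: B1 = {0, 2, 3}  B2 = {0, 3, 4}  B3 = {1, 3, 4}
Tree: B1–B2, B2–B3
Every bag has size at most 3, so the width is 3 − 1 = 2 and tw(G) ≤ 2. On the other hand G contains the 3-clique {0, 2, 3}. A clique must lie in a single bag of any decomposition, so no decomposition can have width below 2. Hence tw(G) = 2 exactly.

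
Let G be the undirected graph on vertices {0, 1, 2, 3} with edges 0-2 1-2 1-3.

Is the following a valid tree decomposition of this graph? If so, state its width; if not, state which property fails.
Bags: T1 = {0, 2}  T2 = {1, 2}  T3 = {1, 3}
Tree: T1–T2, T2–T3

Checking the three conditions: (i) the bags cover all of {0, 1, 2, 3}; (ii) for each edge, some bag contains both endpoints; (iii) the bags containing any fixed vertex form a subtree. All hold, so the decomposition is valid with width 2 − 1 = 1.

Yes; width 1.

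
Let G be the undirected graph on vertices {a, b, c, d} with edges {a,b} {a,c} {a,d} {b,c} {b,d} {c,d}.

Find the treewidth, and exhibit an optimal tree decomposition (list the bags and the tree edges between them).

Treewidth 3.
One optimal decomposition is:
Bags: B1 = {a, b, c, d}
Tree: (single bag)

A single bag containing all 4 vertices is trivially a valid decomposition of width 3. On the other hand G contains the 4-clique {a, b, c, d}. A clique must lie in a single bag of any decomposition, so no decomposition can have width below 3. Combining the bounds, tw(G) = 3.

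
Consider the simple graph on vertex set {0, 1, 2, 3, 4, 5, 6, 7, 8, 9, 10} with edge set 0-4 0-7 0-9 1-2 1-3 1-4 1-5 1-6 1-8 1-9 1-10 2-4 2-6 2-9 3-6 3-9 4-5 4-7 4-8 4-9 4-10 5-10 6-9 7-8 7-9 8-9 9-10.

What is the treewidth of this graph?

3

A width-3 tree decomposition is:
Bags: B1 = {1, 2, 4, 9}  B2 = {1, 2, 6, 9}  B3 = {1, 4, 9, 10}  B4 = {1, 3, 6, 9}  B5 = {1, 4, 8, 9}  B6 = {4, 7, 8, 9}  B7 = {1, 4, 5, 10}  B8 = {0, 4, 7, 9}
Tree: B1–B2, B1–B3, B2–B4, B1–B5, B5–B6, B3–B7, B6–B8
Every bag has size at most 4, so the width is 4 − 1 = 3 and tw(G) ≤ 3. On the other hand G contains the 4-clique {0, 4, 7, 9}. A clique must lie in a single bag of any decomposition, so no decomposition can have width below 3. Hence tw(G) = 3 exactly.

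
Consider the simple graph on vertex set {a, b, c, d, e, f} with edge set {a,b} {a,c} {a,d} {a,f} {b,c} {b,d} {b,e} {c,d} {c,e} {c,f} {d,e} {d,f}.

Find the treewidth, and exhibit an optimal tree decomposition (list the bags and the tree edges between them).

Treewidth 3.
Bags: B1 = {b, c, d, e}  B2 = {a, b, c, d}  B3 = {a, c, d, f}
Tree: B1–B2, B2–B3

Each bag holds 4 vertices, so the decomposition has width 3, which upper-bounds the treewidth. Conversely, {b, c, d, e} is a clique of size 4, and the vertices of any clique must share a bag in every tree decomposition; so some bag has ≥ 4 vertices and tw(G) ≥ 3. Combining the bounds, tw(G) = 3.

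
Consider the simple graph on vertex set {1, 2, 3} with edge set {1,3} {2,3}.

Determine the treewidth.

A width-1 tree decomposition is:
Bags: B1 = {2, 3}  B2 = {1, 3}
Tree: B1–B2
Each bag holds 2 vertices, so the decomposition has width 1, which upper-bounds the treewidth. G has an edge, so its treewidth is at least 1. Therefore the treewidth is 1.

1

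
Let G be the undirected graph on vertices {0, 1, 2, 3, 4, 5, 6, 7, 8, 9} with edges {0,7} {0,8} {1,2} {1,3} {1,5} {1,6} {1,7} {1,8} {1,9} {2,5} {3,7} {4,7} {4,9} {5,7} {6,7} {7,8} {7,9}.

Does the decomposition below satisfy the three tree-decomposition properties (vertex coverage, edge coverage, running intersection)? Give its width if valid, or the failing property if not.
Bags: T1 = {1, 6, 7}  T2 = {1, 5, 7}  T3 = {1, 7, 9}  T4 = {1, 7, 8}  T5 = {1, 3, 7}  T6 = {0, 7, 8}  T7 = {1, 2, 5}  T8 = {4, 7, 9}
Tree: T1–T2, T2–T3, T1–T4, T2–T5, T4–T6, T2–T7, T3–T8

Every vertex of G appears in some bag (union = {0, 1, 2, 3, 4, 5, 6, 7, 8, 9}); every edge is covered by a bag; and for each vertex v the set of bags containing v is connected in the bag tree. The decomposition is therefore valid. The largest bag has 3 vertices, so the width is 2.

Yes; width 2.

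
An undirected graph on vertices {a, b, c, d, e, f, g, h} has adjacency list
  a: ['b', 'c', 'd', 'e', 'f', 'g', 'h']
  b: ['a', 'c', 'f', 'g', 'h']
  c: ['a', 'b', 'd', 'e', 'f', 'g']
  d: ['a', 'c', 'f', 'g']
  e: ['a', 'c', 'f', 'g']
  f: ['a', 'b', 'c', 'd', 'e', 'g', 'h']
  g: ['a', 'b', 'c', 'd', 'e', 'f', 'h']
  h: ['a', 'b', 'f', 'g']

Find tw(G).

A width-4 tree decomposition is:
Bags: B1 = {a, b, c, f, g}  B2 = {a, c, e, f, g}  B3 = {a, c, d, f, g}  B4 = {a, b, f, g, h}
Tree: B1–B2, B2–B3, B1–B4
Every bag has size at most 5, so the width is 5 − 1 = 4 and tw(G) ≤ 4. Conversely, {a, b, f, g, h} is a clique of size 5, and the vertices of any clique must share a bag in every tree decomposition; so some bag has ≥ 5 vertices and tw(G) ≥ 4. The upper and lower bounds meet at 4, so that is the treewidth.

4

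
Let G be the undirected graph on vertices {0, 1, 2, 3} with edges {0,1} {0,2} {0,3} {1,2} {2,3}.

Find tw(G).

A width-2 tree decomposition is:
Bags: B1 = {0, 2, 3}  B2 = {0, 1, 2}
Tree: B1–B2
The largest bag has 3 vertices, giving width 2; this decomposition certifies tw(G) ≤ 2. For the lower bound, the 3 vertices {0, 1, 2} are pairwise adjacent, and any tree decomposition puts a clique entirely inside one bag — forcing width ≥ 2. The upper and lower bounds meet at 2, so that is the treewidth.

2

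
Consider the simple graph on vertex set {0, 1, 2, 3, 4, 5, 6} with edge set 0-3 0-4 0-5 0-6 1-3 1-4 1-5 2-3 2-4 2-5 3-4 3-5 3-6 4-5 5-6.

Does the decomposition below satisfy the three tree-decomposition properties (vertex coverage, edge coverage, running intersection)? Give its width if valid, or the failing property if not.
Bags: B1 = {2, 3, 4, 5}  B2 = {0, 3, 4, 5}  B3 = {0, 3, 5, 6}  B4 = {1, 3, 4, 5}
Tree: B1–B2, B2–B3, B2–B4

Yes; width 3.

Checking the three conditions: (i) the bags cover all of {0, 1, 2, 3, 4, 5, 6}; (ii) for each edge, some bag contains both endpoints; (iii) the bags containing any fixed vertex form a subtree. All hold, so the decomposition is valid with width 4 − 1 = 3.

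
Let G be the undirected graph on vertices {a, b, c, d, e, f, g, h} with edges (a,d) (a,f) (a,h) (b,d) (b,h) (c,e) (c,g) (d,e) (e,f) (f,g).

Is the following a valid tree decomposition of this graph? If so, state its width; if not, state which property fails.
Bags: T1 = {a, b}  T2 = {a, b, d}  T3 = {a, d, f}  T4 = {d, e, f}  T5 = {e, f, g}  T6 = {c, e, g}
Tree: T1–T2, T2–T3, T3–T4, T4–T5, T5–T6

No — vertex h appears in no bag.

A tree decomposition must satisfy three properties: every vertex lies in some bag; for every edge, both endpoints lie together in some bag; and for every vertex, the bags containing it form a connected subtree. Here vertex h appears in no bag, so the decomposition is invalid.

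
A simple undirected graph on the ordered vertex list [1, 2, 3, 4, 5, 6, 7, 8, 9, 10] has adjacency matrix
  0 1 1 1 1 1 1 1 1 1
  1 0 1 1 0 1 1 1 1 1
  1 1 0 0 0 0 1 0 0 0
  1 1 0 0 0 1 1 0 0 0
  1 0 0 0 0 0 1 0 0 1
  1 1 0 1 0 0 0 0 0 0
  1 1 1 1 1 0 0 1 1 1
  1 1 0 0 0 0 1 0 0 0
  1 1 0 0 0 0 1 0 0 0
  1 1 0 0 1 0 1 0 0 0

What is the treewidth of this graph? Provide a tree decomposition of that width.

Treewidth 3.
One optimal decomposition is:
Bags: B1 = {1, 2, 3, 7}  B2 = {1, 2, 4, 7}  B3 = {1, 2, 7, 9}  B4 = {1, 2, 7, 8}  B5 = {1, 2, 7, 10}  B6 = {1, 2, 4, 6}  B7 = {1, 5, 7, 10}
Tree: B1–B2, B2–B3, B1–B4, B3–B5, B2–B6, B5–B7

The largest bag has 4 vertices, giving width 3; this decomposition certifies tw(G) ≤ 3. On the other hand G contains the 4-clique {1, 2, 4, 6}. A clique must lie in a single bag of any decomposition, so no decomposition can have width below 3. Hence tw(G) = 3 exactly.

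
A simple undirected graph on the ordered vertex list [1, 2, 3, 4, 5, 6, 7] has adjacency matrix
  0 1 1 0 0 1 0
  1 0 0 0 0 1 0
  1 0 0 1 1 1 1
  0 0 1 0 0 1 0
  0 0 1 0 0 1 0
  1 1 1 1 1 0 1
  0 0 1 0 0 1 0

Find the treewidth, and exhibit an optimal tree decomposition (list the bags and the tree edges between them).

Each bag holds 3 vertices, so the decomposition has width 2, which upper-bounds the treewidth. Conversely, {1, 2, 6} is a clique of size 3, and the vertices of any clique must share a bag in every tree decomposition; so some bag has ≥ 3 vertices and tw(G) ≥ 2. Hence tw(G) = 2 exactly.

Treewidth 2.
Bags: B1 = {3, 4, 6}  B2 = {3, 6, 7}  B3 = {1, 3, 6}  B4 = {1, 2, 6}  B5 = {3, 5, 6}
Tree: B1–B2, B1–B3, B3–B4, B3–B5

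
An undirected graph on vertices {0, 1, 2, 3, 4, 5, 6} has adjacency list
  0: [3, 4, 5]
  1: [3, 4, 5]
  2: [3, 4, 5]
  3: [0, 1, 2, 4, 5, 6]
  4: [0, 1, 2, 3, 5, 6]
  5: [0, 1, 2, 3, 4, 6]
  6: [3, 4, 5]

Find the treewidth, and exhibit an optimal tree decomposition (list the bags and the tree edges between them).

Each bag holds 4 vertices, so the decomposition has width 3, which upper-bounds the treewidth. For the lower bound, the 4 vertices {0, 3, 4, 5} are pairwise adjacent, and any tree decomposition puts a clique entirely inside one bag — forcing width ≥ 3. Therefore the treewidth is 3.

Treewidth 3.
Bags: B1 = {3, 4, 5, 6}  B2 = {1, 3, 4, 5}  B3 = {0, 3, 4, 5}  B4 = {2, 3, 4, 5}
Tree: B1–B2, B1–B3, B1–B4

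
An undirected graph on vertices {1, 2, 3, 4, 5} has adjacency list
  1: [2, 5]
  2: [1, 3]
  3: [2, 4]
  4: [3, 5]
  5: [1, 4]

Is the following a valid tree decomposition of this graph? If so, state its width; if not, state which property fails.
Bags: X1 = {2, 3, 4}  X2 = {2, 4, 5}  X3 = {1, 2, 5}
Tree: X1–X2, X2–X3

Yes; width 2.

Checking the three conditions: (i) the bags cover all of {1, 2, 3, 4, 5}; (ii) for each edge, some bag contains both endpoints; (iii) the bags containing any fixed vertex form a subtree. All hold, so the decomposition is valid with width 3 − 1 = 2.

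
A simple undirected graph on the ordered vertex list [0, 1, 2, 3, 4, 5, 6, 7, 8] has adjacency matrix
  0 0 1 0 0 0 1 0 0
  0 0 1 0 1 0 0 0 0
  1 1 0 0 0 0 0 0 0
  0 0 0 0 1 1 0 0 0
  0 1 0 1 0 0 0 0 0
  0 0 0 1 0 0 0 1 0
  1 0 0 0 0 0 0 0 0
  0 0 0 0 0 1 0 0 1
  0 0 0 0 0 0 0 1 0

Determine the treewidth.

1

A width-1 tree decomposition is:
Bags: B1 = {7, 8}  B2 = {5, 7}  B3 = {3, 5}  B4 = {3, 4}  B5 = {1, 4}  B6 = {1, 2}  B7 = {0, 2}  B8 = {0, 6}
Tree: B1–B2, B2–B3, B3–B4, B4–B5, B5–B6, B6–B7, B7–B8
Every bag has size at most 2, so the width is 2 − 1 = 1 and tw(G) ≤ 1. G has an edge, so its treewidth is at least 1. Therefore the treewidth is 1.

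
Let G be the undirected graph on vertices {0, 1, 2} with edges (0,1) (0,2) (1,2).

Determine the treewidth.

A width-2 tree decomposition is:
Bags: B1 = {0, 1, 2}
Tree: (single bag)
A single bag containing all 3 vertices is trivially a valid decomposition of width 2. On the other hand G contains the 3-clique {0, 1, 2}. A clique must lie in a single bag of any decomposition, so no decomposition can have width below 2. Therefore the treewidth is 2.

2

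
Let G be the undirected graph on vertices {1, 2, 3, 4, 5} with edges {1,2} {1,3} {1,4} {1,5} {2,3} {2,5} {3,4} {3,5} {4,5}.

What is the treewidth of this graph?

A width-3 tree decomposition is:
Bags: B1 = {1, 3, 4, 5}  B2 = {1, 2, 3, 5}
Tree: B1–B2
Each bag holds 4 vertices, so the decomposition has width 3, which upper-bounds the treewidth. For the lower bound, the 4 vertices {1, 2, 3, 5} are pairwise adjacent, and any tree decomposition puts a clique entirely inside one bag — forcing width ≥ 3. Hence tw(G) = 3 exactly.

3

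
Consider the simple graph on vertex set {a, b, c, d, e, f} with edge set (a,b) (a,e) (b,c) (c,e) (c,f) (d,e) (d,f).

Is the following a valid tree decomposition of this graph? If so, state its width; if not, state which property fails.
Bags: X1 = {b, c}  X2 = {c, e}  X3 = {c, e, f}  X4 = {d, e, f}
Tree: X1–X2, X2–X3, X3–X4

No — vertex a appears in no bag.

A tree decomposition must satisfy three properties: every vertex lies in some bag; for every edge, both endpoints lie together in some bag; and for every vertex, the bags containing it form a connected subtree. Here vertex a appears in no bag, so the decomposition is invalid.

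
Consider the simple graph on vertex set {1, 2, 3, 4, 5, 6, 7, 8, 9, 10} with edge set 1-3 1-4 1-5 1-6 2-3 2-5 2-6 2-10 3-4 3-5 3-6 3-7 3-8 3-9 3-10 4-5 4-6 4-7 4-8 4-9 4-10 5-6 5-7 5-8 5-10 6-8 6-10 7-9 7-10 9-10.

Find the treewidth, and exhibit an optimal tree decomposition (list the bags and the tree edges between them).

Each bag holds 5 vertices, so the decomposition has width 4, which upper-bounds the treewidth. For the lower bound, the 5 vertices {2, 3, 5, 6, 10} are pairwise adjacent, and any tree decomposition puts a clique entirely inside one bag — forcing width ≥ 4. The upper and lower bounds meet at 4, so that is the treewidth.

Treewidth 4.
One such decomposition:
Bags: B1 = {3, 4, 5, 7, 10}  B2 = {3, 4, 5, 6, 10}  B3 = {1, 3, 4, 5, 6}  B4 = {2, 3, 5, 6, 10}  B5 = {3, 4, 7, 9, 10}  B6 = {3, 4, 5, 6, 8}
Tree: B1–B2, B2–B3, B2–B4, B1–B5, B2–B6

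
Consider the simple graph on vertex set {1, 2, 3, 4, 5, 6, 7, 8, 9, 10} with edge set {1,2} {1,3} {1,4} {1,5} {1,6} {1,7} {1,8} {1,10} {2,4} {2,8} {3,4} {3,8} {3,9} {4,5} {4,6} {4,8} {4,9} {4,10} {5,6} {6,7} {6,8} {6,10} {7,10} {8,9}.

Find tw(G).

A width-3 tree decomposition is:
Bags: B1 = {1, 2, 4, 8}  B2 = {1, 3, 4, 8}  B3 = {1, 4, 6, 8}  B4 = {3, 4, 8, 9}  B5 = {1, 4, 6, 10}  B6 = {1, 6, 7, 10}  B7 = {1, 4, 5, 6}
Tree: B1–B2, B2–B3, B2–B4, B3–B5, B5–B6, B3–B7
The largest bag has 4 vertices, giving width 3; this decomposition certifies tw(G) ≤ 3. On the other hand G contains the 4-clique {1, 2, 4, 8}. A clique must lie in a single bag of any decomposition, so no decomposition can have width below 3. Combining the bounds, tw(G) = 3.

3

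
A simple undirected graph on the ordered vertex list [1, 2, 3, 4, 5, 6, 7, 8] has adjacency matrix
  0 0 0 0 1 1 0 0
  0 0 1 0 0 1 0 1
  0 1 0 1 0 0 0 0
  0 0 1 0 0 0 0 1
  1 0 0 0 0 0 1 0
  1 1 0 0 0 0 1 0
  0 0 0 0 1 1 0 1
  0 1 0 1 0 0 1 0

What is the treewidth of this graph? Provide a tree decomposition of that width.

Treewidth 2.
One optimal decomposition is:
Bags: B1 = {3, 4, 8}  B2 = {2, 3, 8}  B3 = {2, 7, 8}  B4 = {2, 6, 7}  B5 = {5, 6, 7}  B6 = {1, 5, 6}
Tree: B1–B2, B2–B3, B3–B4, B4–B5, B5–B6

The largest bag has 3 vertices, giving width 2; this decomposition certifies tw(G) ≤ 2. The edges 4–3–2–8–4 form a cycle, so G is not a tree and its treewidth is at least 2. The upper and lower bounds meet at 2, so that is the treewidth.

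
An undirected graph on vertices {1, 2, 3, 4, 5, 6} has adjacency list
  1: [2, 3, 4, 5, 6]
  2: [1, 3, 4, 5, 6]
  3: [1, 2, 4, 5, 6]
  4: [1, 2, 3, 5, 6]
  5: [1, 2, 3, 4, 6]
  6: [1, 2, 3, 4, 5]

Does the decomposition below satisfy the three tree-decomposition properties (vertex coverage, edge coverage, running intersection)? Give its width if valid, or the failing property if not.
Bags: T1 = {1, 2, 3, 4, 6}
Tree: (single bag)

No — vertex 5 appears in no bag.

A tree decomposition must satisfy three properties: every vertex lies in some bag; for every edge, both endpoints lie together in some bag; and for every vertex, the bags containing it form a connected subtree. Here vertex 5 appears in no bag, so the decomposition is invalid.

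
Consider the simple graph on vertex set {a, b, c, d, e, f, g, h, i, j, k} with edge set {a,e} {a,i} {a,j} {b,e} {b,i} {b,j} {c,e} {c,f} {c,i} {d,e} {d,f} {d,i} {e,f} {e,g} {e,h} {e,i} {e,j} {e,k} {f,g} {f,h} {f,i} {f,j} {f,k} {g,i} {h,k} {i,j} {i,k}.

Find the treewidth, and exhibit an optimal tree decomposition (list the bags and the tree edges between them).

Treewidth 3.
One such decomposition:
Bags: B1 = {e, f, i, j}  B2 = {c, e, f, i}  B3 = {d, e, f, i}  B4 = {b, e, i, j}  B5 = {a, e, i, j}  B6 = {e, f, g, i}  B7 = {e, f, i, k}  B8 = {e, f, h, k}
Tree: B1–B2, B2–B3, B1–B4, B4–B5, B2–B6, B2–B7, B7–B8

Each bag holds 4 vertices, so the decomposition has width 3, which upper-bounds the treewidth. For the lower bound, the 4 vertices {e, f, h, k} are pairwise adjacent, and any tree decomposition puts a clique entirely inside one bag — forcing width ≥ 3. Hence tw(G) = 3 exactly.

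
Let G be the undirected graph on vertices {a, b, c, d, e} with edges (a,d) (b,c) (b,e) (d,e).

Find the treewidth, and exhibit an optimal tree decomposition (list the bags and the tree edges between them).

Treewidth 1.
One optimal decomposition is:
Bags: B1 = {b, c}  B2 = {b, e}  B3 = {d, e}  B4 = {a, d}
Tree: B1–B2, B2–B3, B3–B4

Each bag holds 2 vertices, so the decomposition has width 1, which upper-bounds the treewidth. G has an edge, so its treewidth is at least 1. Combining the bounds, tw(G) = 1.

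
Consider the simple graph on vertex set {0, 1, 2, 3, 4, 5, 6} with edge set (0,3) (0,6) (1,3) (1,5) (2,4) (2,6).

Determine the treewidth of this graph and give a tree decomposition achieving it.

Treewidth 1.
One optimal decomposition is:
Bags: B1 = {1, 5}  B2 = {1, 3}  B3 = {0, 3}  B4 = {0, 6}  B5 = {2, 6}  B6 = {2, 4}
Tree: B1–B2, B2–B3, B3–B4, B4–B5, B5–B6

Every bag has size at most 2, so the width is 2 − 1 = 1 and tw(G) ≤ 1. G has an edge, so its treewidth is at least 1. Combining the bounds, tw(G) = 1.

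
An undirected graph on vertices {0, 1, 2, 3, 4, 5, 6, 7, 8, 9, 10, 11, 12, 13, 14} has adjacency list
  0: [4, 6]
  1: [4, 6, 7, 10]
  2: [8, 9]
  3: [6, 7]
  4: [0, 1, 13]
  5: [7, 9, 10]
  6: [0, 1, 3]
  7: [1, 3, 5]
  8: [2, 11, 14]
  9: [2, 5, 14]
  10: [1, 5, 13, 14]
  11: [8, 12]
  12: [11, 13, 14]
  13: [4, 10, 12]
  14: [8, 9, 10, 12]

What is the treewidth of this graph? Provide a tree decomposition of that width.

Treewidth 3.
Bags: B1 = {0, 3, 4, 6}  B2 = {1, 3, 4, 6}  B3 = {1, 3, 4, 7}  B4 = {1, 4, 7, 13}  B5 = {1, 7, 10, 13}  B6 = {5, 7, 10, 13}  B7 = {5, 10, 12, 13}  B8 = {5, 10, 12, 14}  B9 = {5, 9, 12, 14}  B10 = {9, 11, 12, 14}  B11 = {8, 9, 11, 14}  B12 = {2, 8, 9, 11}
Tree: B1–B2, B2–B3, B3–B4, B4–B5, B5–B6, B6–B7, B7–B8, B8–B9, B9–B10, B10–B11, B11–B12

Every bag has size at most 4, so the width is 4 − 1 = 3 and tw(G) ≤ 3. For the lower bound: the 4 vertex sets {0,3,6}, {4}, {1}, {5,7,10,13} are disjoint, each induces a connected subgraph, and every pair is joined by at least one edge of G. Contracting each set to a single vertex therefore yields K_{4} as a minor, and since treewidth is minor-monotone, tw(G) ≥ tw(K_{4}) = 3. Therefore the treewidth is 3.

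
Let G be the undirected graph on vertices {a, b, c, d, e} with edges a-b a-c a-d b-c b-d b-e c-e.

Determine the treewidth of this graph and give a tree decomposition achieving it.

Each bag holds 3 vertices, so the decomposition has width 2, which upper-bounds the treewidth. On the other hand G contains the 3-clique {a, b, d}. A clique must lie in a single bag of any decomposition, so no decomposition can have width below 2. Combining the bounds, tw(G) = 2.

Treewidth 2.
One optimal decomposition is:
Bags: B1 = {b, c, e}  B2 = {a, b, c}  B3 = {a, b, d}
Tree: B1–B2, B2–B3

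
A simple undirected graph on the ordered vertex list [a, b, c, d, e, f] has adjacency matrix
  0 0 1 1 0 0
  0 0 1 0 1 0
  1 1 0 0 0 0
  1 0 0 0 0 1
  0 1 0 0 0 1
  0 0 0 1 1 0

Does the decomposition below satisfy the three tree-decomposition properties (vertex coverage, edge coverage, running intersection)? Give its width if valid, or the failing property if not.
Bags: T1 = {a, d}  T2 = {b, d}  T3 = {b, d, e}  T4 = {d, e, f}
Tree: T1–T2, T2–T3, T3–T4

No — vertex c appears in no bag.

A tree decomposition must satisfy three properties: every vertex lies in some bag; for every edge, both endpoints lie together in some bag; and for every vertex, the bags containing it form a connected subtree. Here vertex c appears in no bag, so the decomposition is invalid.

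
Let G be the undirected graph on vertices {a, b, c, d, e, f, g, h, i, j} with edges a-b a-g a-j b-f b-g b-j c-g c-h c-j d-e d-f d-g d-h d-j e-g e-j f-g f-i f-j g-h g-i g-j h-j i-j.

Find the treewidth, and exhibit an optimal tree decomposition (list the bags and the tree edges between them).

Treewidth 3.
One such decomposition:
Bags: B1 = {d, f, g, j}  B2 = {f, g, i, j}  B3 = {b, f, g, j}  B4 = {d, g, h, j}  B5 = {c, g, h, j}  B6 = {d, e, g, j}  B7 = {a, b, g, j}
Tree: B1–B2, B2–B3, B1–B4, B4–B5, B1–B6, B3–B7

Each bag holds 4 vertices, so the decomposition has width 3, which upper-bounds the treewidth. Conversely, {d, e, g, j} is a clique of size 4, and the vertices of any clique must share a bag in every tree decomposition; so some bag has ≥ 4 vertices and tw(G) ≥ 3. Combining the bounds, tw(G) = 3.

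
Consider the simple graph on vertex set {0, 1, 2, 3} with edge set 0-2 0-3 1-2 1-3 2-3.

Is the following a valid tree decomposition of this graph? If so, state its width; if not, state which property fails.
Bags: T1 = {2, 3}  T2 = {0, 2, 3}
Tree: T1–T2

A tree decomposition must satisfy three properties: every vertex lies in some bag; for every edge, both endpoints lie together in some bag; and for every vertex, the bags containing it form a connected subtree. Here vertex 1 appears in no bag, so the decomposition is invalid.

No — vertex 1 appears in no bag.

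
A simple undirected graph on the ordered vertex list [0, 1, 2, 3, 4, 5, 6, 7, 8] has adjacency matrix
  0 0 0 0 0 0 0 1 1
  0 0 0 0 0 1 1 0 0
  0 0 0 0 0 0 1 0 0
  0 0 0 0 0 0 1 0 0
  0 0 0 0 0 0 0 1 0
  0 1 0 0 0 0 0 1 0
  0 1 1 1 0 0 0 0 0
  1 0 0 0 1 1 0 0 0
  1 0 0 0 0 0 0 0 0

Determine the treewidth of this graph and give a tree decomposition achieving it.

Every bag has size at most 2, so the width is 2 − 1 = 1 and tw(G) ≤ 1. G has an edge, so its treewidth is at least 1. The upper and lower bounds meet at 1, so that is the treewidth.

Treewidth 1.
One optimal decomposition is:
Bags: B1 = {5, 7}  B2 = {1, 5}  B3 = {1, 6}  B4 = {3, 6}  B5 = {2, 6}  B6 = {0, 7}  B7 = {4, 7}  B8 = {0, 8}
Tree: B1–B2, B2–B3, B3–B4, B4–B5, B1–B6, B6–B7, B6–B8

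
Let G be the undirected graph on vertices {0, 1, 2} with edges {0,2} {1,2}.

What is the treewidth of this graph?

1

A width-1 tree decomposition is:
Bags: B1 = {1, 2}  B2 = {0, 2}
Tree: B1–B2
Every bag has size at most 2, so the width is 2 − 1 = 1 and tw(G) ≤ 1. Any graph with an edge has treewidth ≥ 1, and G has the edge 1–2. Therefore the treewidth is 1.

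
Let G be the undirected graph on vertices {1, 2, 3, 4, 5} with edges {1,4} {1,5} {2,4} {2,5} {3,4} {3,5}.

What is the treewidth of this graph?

A width-2 tree decomposition is:
Bags: B1 = {1, 4, 5}  B2 = {3, 4, 5}  B3 = {2, 4, 5}
Tree: B1–B2, B2–B3
The largest bag has 3 vertices, giving width 2; this decomposition certifies tw(G) ≤ 2. For the lower bound, G contains the cycle 1–4–3–5–1, so G is not a forest; only forests have treewidth ≤ 1, hence tw(G) ≥ 2. Combining the bounds, tw(G) = 2.

2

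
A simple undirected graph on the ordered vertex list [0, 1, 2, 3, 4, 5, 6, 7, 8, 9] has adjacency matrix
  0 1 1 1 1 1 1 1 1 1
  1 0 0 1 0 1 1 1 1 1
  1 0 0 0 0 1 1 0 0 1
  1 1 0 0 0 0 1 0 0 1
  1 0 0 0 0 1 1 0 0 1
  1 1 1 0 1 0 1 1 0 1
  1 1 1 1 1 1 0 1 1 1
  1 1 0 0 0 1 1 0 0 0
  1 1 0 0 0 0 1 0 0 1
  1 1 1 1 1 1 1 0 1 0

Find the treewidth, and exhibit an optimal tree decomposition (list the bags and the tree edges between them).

Treewidth 4.
One such decomposition:
Bags: B1 = {0, 1, 5, 6, 9}  B2 = {0, 2, 5, 6, 9}  B3 = {0, 4, 5, 6, 9}  B4 = {0, 1, 6, 8, 9}  B5 = {0, 1, 3, 6, 9}  B6 = {0, 1, 5, 6, 7}
Tree: B1–B2, B1–B3, B1–B4, B1–B5, B1–B6

Every bag has size at most 5, so the width is 5 − 1 = 4 and tw(G) ≤ 4. For the lower bound, the 5 vertices {0, 1, 6, 8, 9} are pairwise adjacent, and any tree decomposition puts a clique entirely inside one bag — forcing width ≥ 4. Hence tw(G) = 4 exactly.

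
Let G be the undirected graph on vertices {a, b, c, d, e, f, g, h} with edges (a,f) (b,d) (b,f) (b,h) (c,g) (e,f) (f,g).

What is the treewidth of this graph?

A width-1 tree decomposition is:
Bags: B1 = {b, h}  B2 = {b, d}  B3 = {b, f}  B4 = {a, f}  B5 = {e, f}  B6 = {f, g}  B7 = {c, g}
Tree: B1–B2, B1–B3, B3–B4, B3–B5, B5–B6, B6–B7
The largest bag has 2 vertices, giving width 1; this decomposition certifies tw(G) ≤ 1. Any graph with an edge has treewidth ≥ 1, and G has the edge b–h. Combining the bounds, tw(G) = 1.

1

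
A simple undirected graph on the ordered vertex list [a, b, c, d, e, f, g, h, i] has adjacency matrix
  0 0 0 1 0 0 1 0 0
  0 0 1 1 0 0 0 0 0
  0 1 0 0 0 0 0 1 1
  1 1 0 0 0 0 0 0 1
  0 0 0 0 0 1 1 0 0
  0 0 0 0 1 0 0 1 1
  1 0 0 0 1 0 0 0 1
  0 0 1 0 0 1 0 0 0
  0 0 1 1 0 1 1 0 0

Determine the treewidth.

A width-3 tree decomposition is:
Bags: B1 = {a, b, c, d}  B2 = {a, c, d, i}  B3 = {a, c, g, i}  B4 = {c, g, h, i}  B5 = {f, g, h, i}  B6 = {e, f, g, h}
Tree: B1–B2, B2–B3, B3–B4, B4–B5, B5–B6
Each bag holds 4 vertices, so the decomposition has width 3, which upper-bounds the treewidth. For the lower bound: the 4 vertex sets {a,b,d}, {c}, {i}, {e,f,g,h} are disjoint, each induces a connected subgraph, and every pair is joined by at least one edge of G. Contracting each set to a single vertex therefore yields K_{4} as a minor, and since treewidth is minor-monotone, tw(G) ≥ tw(K_{4}) = 3. Combining the bounds, tw(G) = 3.

3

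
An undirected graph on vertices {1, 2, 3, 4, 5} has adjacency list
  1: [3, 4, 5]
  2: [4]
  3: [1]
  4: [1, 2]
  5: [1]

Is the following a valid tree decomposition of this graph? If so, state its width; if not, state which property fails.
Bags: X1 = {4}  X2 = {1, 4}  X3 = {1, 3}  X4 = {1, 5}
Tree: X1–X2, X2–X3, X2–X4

A tree decomposition must satisfy three properties: every vertex lies in some bag; for every edge, both endpoints lie together in some bag; and for every vertex, the bags containing it form a connected subtree. Here vertex 2 appears in no bag, so the decomposition is invalid.

No — vertex 2 appears in no bag.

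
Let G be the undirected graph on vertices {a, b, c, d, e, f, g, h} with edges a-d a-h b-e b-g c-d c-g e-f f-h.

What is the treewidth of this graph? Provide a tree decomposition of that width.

Treewidth 2.
Bags: B1 = {a, c, d}  B2 = {a, c, h}  B3 = {c, f, h}  B4 = {c, e, f}  B5 = {b, c, e}  B6 = {b, c, g}
Tree: B1–B2, B2–B3, B3–B4, B4–B5, B5–B6

Each bag holds 3 vertices, so the decomposition has width 2, which upper-bounds the treewidth. For the lower bound, G contains the cycle c–d–a–h–f–e–b–g–c, so G is not a forest; only forests have treewidth ≤ 1, hence tw(G) ≥ 2. Combining the bounds, tw(G) = 2.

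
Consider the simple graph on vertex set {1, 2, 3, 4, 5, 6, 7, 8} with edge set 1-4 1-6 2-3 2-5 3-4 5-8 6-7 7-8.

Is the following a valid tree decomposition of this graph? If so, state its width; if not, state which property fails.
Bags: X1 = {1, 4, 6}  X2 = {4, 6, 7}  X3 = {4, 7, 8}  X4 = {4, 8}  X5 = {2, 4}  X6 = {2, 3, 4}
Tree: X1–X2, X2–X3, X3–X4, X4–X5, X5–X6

A tree decomposition must satisfy three properties: every vertex lies in some bag; for every edge, both endpoints lie together in some bag; and for every vertex, the bags containing it form a connected subtree. Here vertex 5 appears in no bag, so the decomposition is invalid.

No — vertex 5 appears in no bag.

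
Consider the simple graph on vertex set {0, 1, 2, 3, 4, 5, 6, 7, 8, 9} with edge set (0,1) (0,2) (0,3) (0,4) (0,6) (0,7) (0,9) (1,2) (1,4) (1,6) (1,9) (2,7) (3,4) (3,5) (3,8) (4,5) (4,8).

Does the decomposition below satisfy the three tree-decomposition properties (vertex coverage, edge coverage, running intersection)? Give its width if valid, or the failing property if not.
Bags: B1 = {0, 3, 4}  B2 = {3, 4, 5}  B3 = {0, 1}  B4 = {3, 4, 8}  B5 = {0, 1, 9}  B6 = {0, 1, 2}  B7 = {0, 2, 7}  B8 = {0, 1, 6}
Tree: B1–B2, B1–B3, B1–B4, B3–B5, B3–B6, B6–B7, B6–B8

No — edge (4,1) lies in no bag.

A tree decomposition must satisfy three properties: every vertex lies in some bag; for every edge, both endpoints lie together in some bag; and for every vertex, the bags containing it form a connected subtree. Here edge (4,1) lies in no bag, so the decomposition is invalid.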